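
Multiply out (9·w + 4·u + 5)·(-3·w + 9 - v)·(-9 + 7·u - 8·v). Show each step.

(9·w + 4·u + 5)·(-3·w + 9 - v)·(-9 + 7·u - 8·v)
= (-27·w^2 + 81·w - 9·v·w - 12·u·w + 36·u - 4·u·v - 15·w + 45 - 5·v)·(-9 + 7·u - 8·v)    [distributive law]
= (-27·w^2 + 66·w - 9·v·w - 12·u·w + 36·u - 4·u·v + 45 - 5·v)·(-9 + 7·u - 8·v)    [combine like terms]
= 243·w^2 - 189·u·w^2 + 216·v·w^2 - 594·w + 462·u·w - 528·v·w + 81·v·w - 63·u·v·w + 72·v^2·w + 108·u·w - 84·u^2·w + 96·u·v·w - 324·u + 252·u^2 - 288·u·v + 36·u·v - 28·u^2·v + 32·u·v^2 - 405 + 315·u - 360·v + 45·v - 35·u·v + 40·v^2    [distributive law]
= 243·w^2 - 189·u·w^2 + 216·v·w^2 - 594·w + 570·u·w - 447·v·w + 33·u·v·w + 72·v^2·w - 84·u^2·w - 9·u + 252·u^2 - 287·u·v - 28·u^2·v + 32·u·v^2 - 405 - 315·v + 40·v^2    [combine like terms]

243·w^2 - 189·u·w^2 + 216·v·w^2 - 594·w + 570·u·w - 447·v·w + 33·u·v·w + 72·v^2·w - 84·u^2·w - 9·u + 252·u^2 - 287·u·v - 28·u^2·v + 32·u·v^2 - 405 - 315·v + 40·v^2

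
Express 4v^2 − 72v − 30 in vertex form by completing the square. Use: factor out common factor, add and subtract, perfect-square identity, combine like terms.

4(v − 9)^2 − 354

4v^2 − 72v − 30
= 4(v^2 − 18v) − 30    [factor out 4 from the v-terms]
= 4(v^2 − 18v + 81 − 81) − 30    [add and subtract 81 inside the bracket]
= 4(v − 9)^2 − 324 − 30    [perfect-square identity]
= 4(v − 9)^2 − 354    [combine constants]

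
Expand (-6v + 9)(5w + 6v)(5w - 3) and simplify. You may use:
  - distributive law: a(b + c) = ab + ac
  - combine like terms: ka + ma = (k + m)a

-150vw² + 360vw - 180v²w + 108v² + 225w² - 135w - 162v

(-6v + 9)(5w + 6v)(5w - 3)
= (-30vw - 36v² + 45w + 54v)(5w - 3)    [distributive law]
= -150vw² + 90vw - 180v²w + 108v² + 225w² - 135w + 270vw - 162v    [distributive law]
= -150vw² + 360vw - 180v²w + 108v² + 225w² - 135w - 162v    [combine like terms]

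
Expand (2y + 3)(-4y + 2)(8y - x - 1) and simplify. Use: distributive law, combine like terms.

(2y + 3)(-4y + 2)(8y - x - 1)
= (-8y^2 + 4y - 12y + 6)(8y - x - 1)    [distributive law]
= (-8y^2 - 8y + 6)(8y - x - 1)    [combine like terms]
= -64y^3 + 8xy^2 + 8y^2 - 64y^2 + 8xy + 8y + 48y - 6x - 6    [distributive law]
= -64y^3 + 8xy^2 - 56y^2 + 8xy + 56y - 6x - 6    [combine like terms]

-64y^3 + 8xy^2 - 56y^2 + 8xy + 56y - 6x - 6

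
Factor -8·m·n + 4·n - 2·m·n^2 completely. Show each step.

2·n(-4·m + 2 - m·n)

-8·m·n + 4·n - 2·m·n^2
= 2(-4·m·n + 2·n - m·n^2)    [factor out 2]
= 2·n(-4·m + 2 - m·n)    [factor out n]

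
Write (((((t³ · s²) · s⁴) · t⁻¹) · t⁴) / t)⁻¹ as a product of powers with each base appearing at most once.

s⁻⁶t⁻⁵

(((((t³ · s²) · s⁴) · t⁻¹) · t⁴) / t)⁻¹
= (((((t³ · s²) · s⁴) · t⁻¹) · t⁴)⁻¹) / (t⁻¹)    [power of a quotient]
= (((((t³ · s²) · s⁴) · t⁻¹)⁻¹) · ((t⁴)⁻¹)) / (t⁻¹)    [power of a product]
= (((((t³ · s²) · s⁴)⁻¹) · ((t⁻¹)⁻¹)) · ((t⁴)⁻¹)) / (t⁻¹)    [power of a product]
= (((((t³ · s²)⁻¹) · ((s⁴)⁻¹)) · ((t⁻¹)⁻¹)) · ((t⁴)⁻¹)) / (t⁻¹)    [power of a product]
= ((((((t³)⁻¹) · ((s²)⁻¹)) · ((s⁴)⁻¹)) · ((t⁻¹)⁻¹)) · ((t⁴)⁻¹)) / (t⁻¹)    [power of a product]
= ((((t⁻³ · ((s²)⁻¹)) · ((s⁴)⁻¹)) · ((t⁻¹)⁻¹)) · ((t⁴)⁻¹)) / (t⁻¹)    [power of a power]
= ((((t⁻³ · s⁻²) · ((s⁴)⁻¹)) · ((t⁻¹)⁻¹)) · ((t⁴)⁻¹)) / (t⁻¹)    [power of a power]
= ((((t⁻³ · s⁻²) · s⁻⁴) · ((t⁻¹)⁻¹)) · ((t⁴)⁻¹)) / (t⁻¹)    [power of a power]
= ((((t⁻³ · s⁻²) · s⁻⁴) · t) · ((t⁴)⁻¹)) / (t⁻¹)    [power of a power]
= ((((t⁻³ · s⁻²) · s⁻⁴) · t) · t⁻⁴) / (t⁻¹)    [power of a power]
= s⁻⁶t⁻⁵    [quotient of powers; product of powers]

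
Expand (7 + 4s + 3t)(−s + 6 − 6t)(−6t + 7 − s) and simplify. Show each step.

−267st + 77s − 45s^2 − 420t + 294 + 18t^2 + 51s^2t + 4s^3 + 180st^2 + 108t^3

(7 + 4s + 3t)(−s + 6 − 6t)(−6t + 7 − s)
= (−7s + 42 − 42t − 4s^2 + 24s − 24st − 3st + 18t − 18t^2)(−6t + 7 − s)    [distributive law]
= (17s + 42 − 24t − 4s^2 − 27st − 18t^2)(−6t + 7 − s)    [combine like terms]
= −102st + 119s − 17s^2 − 252t + 294 − 42s + 144t^2 − 168t + 24st + 24s^2t − 28s^2 + 4s^3 + 162st^2 − 189st + 27s^2t + 108t^3 − 126t^2 + 18st^2    [distributive law]
= −267st + 77s − 45s^2 − 420t + 294 + 18t^2 + 51s^2t + 4s^3 + 180st^2 + 108t^3    [combine like terms]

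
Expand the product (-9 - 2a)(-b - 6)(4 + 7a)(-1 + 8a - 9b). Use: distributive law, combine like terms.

-1980b - 3617ab - 324b² - 202a²b - 639ab² - 216 + 1302a + 3324a² + 112a³b - 126a²b² + 672a³

(-9 - 2a)(-b - 6)(4 + 7a)(-1 + 8a - 9b)
= (9b + 54 + 2ab + 12a)(4 + 7a)(-1 + 8a - 9b)    [distributive law]
= (36b + 63ab + 216 + 378a + 8ab + 14a²b + 48a + 84a²)(-1 + 8a - 9b)    [distributive law]
= (36b + 71ab + 216 + 426a + 14a²b + 84a²)(-1 + 8a - 9b)    [combine like terms]
= -36b + 288ab - 324b² - 71ab + 568a²b - 639ab² - 216 + 1728a - 1944b - 426a + 3408a² - 3834ab - 14a²b + 112a³b - 126a²b² - 84a² + 672a³ - 756a²b    [distributive law]
= -1980b - 3617ab - 324b² - 202a²b - 639ab² - 216 + 1302a + 3324a² + 112a³b - 126a²b² + 672a³    [combine like terms]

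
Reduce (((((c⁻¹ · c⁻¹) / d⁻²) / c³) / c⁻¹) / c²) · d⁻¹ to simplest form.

c⁻⁶d

(((((c⁻¹ · c⁻¹) / d⁻²) / c³) / c⁻¹) / c²) · d⁻¹
= ((((c⁻² / d⁻²) / c³) / c⁻¹) / c²) · d⁻¹    [product of powers]
= c⁻⁶d    [quotient of powers; product of powers]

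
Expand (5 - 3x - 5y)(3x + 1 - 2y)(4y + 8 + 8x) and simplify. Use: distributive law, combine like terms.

(5 - 3x - 5y)(3x + 1 - 2y)(4y + 8 + 8x)
= (15x + 5 - 10y - 9x^2 - 3x + 6xy - 15xy - 5y + 10y^2)(4y + 8 + 8x)    [distributive law]
= (12x + 5 - 15y - 9x^2 - 9xy + 10y^2)(4y + 8 + 8x)    [combine like terms]
= 48xy + 96x + 96x^2 + 20y + 40 + 40x - 60y^2 - 120y - 120xy - 36x^2y - 72x^2 - 72x^3 - 36xy^2 - 72xy - 72x^2y + 40y^3 + 80y^2 + 80xy^2    [distributive law]
= -144xy + 136x + 24x^2 - 100y + 40 + 20y^2 - 108x^2y - 72x^3 + 44xy^2 + 40y^3    [combine like terms]

-144xy + 136x + 24x^2 - 100y + 40 + 20y^2 - 108x^2y - 72x^3 + 44xy^2 + 40y^3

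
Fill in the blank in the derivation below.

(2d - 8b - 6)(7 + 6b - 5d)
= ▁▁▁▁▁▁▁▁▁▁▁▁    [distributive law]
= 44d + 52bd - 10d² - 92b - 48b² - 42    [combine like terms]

By distributive law:

14d + 12bd - 10d² - 56b - 48b² + 40bd - 42 - 36b + 30d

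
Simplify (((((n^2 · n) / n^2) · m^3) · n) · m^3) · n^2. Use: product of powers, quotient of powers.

m^6·n^4

(((((n^2 · n) / n^2) · m^3) · n) · m^3) · n^2
= ((((n^3 / n^2) · m^3) · n) · m^3) · n^2    [product of powers]
= (((n · m^3) · n) · m^3) · n^2    [quotient of powers]
= m^6·n^4    [product of powers]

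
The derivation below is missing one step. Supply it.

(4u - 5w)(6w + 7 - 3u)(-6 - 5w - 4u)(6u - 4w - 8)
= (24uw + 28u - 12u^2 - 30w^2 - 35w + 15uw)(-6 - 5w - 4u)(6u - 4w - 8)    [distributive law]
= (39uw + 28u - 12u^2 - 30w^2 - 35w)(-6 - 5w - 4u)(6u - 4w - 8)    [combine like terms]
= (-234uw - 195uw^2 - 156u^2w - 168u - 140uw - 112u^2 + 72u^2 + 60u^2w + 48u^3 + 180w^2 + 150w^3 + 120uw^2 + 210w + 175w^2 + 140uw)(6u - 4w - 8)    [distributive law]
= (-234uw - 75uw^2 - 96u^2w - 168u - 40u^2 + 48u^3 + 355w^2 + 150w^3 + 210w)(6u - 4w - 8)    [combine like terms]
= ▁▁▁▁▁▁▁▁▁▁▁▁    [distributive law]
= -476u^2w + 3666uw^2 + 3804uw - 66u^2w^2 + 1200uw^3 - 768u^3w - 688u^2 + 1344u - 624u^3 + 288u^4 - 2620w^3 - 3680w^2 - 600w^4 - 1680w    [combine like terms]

By distributive law:

-1404u^2w + 936uw^2 + 1872uw - 450u^2w^2 + 300uw^3 + 600uw^2 - 576u^3w + 384u^2w^2 + 768u^2w - 1008u^2 + 672uw + 1344u - 240u^3 + 160u^2w + 320u^2 + 288u^4 - 192u^3w - 384u^3 + 2130uw^2 - 1420w^3 - 2840w^2 + 900uw^3 - 600w^4 - 1200w^3 + 1260uw - 840w^2 - 1680w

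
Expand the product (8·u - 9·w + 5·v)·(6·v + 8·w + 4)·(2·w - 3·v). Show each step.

-96·u·v·w - 144·u·v² + 128·u·w² + 64·u·w - 96·u·v + 188·v·w² + 102·v²·w - 144·w³ - 72·w² + 148·v·w - 90·v³ - 60·v²

(8·u - 9·w + 5·v)·(6·v + 8·w + 4)·(2·w - 3·v)
= (48·u·v + 64·u·w + 32·u - 54·v·w - 72·w² - 36·w + 30·v² + 40·v·w + 20·v)·(2·w - 3·v)    [distributive law]
= (48·u·v + 64·u·w + 32·u - 14·v·w - 72·w² - 36·w + 30·v² + 20·v)·(2·w - 3·v)    [combine like terms]
= 96·u·v·w - 144·u·v² + 128·u·w² - 192·u·v·w + 64·u·w - 96·u·v - 28·v·w² + 42·v²·w - 144·w³ + 216·v·w² - 72·w² + 108·v·w + 60·v²·w - 90·v³ + 40·v·w - 60·v²    [distributive law]
= -96·u·v·w - 144·u·v² + 128·u·w² + 64·u·w - 96·u·v + 188·v·w² + 102·v²·w - 144·w³ - 72·w² + 148·v·w - 90·v³ - 60·v²    [combine like terms]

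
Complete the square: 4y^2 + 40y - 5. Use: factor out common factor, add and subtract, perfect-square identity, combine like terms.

4(y + 5)^2 - 105

4y^2 + 40y - 5
= 4(y^2 + 10y) - 5    [factor out 4 from the y-terms]
= 4(y^2 + 10y + 25 - 25) - 5    [add and subtract 25 inside the bracket]
= 4(y + 5)^2 - 100 - 5    [perfect-square identity]
= 4(y + 5)^2 - 105    [combine constants]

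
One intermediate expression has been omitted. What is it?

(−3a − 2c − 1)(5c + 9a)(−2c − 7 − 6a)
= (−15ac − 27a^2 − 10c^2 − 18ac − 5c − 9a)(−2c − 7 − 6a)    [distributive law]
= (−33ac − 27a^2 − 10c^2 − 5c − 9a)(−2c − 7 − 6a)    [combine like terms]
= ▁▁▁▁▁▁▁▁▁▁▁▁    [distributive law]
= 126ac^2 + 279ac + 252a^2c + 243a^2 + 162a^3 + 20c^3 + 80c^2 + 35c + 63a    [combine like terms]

Applying distributive law to the line above:

66ac^2 + 231ac + 198a^2c + 54a^2c + 189a^2 + 162a^3 + 20c^3 + 70c^2 + 60ac^2 + 10c^2 + 35c + 30ac + 18ac + 63a + 54a^2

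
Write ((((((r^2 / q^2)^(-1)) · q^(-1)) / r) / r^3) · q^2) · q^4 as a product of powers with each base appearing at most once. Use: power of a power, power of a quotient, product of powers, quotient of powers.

q^7r^(-6)

((((((r^2 / q^2)^(-1)) · q^(-1)) / r) / r^3) · q^2) · q^4
= (((((((r^2)^(-1)) / ((q^2)^(-1))) · q^(-1)) / r) / r^3) · q^2) · q^4    [power of a quotient]
= (((((r^(-2) / ((q^2)^(-1))) · q^(-1)) / r) / r^3) · q^2) · q^4    [power of a power]
= (((((r^(-2) / q^(-2)) · q^(-1)) / r) / r^3) · q^2) · q^4    [power of a power]
= q^7r^(-6)    [quotient of powers; product of powers]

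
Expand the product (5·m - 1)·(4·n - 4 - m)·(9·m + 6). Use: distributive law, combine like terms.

(5·m - 1)·(4·n - 4 - m)·(9·m + 6)
= (20·m·n - 20·m - 5·m^2 - 4·n + 4 + m)·(9·m + 6)    [distributive law]
= (20·m·n - 19·m - 5·m^2 - 4·n + 4)·(9·m + 6)    [combine like terms]
= 180·m^2·n + 120·m·n - 171·m^2 - 114·m - 45·m^3 - 30·m^2 - 36·m·n - 24·n + 36·m + 24    [distributive law]
= 180·m^2·n + 84·m·n - 201·m^2 - 78·m - 45·m^3 - 24·n + 24    [combine like terms]

180·m^2·n + 84·m·n - 201·m^2 - 78·m - 45·m^3 - 24·n + 24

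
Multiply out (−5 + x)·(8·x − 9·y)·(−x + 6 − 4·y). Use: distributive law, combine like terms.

(−5 + x)·(8·x − 9·y)·(−x + 6 − 4·y)
= (−40·x + 45·y + 8·x² − 9·x·y)·(−x + 6 − 4·y)    [distributive law]
= 40·x² − 240·x + 160·x·y − 45·x·y + 270·y − 180·y² − 8·x³ + 48·x² − 32·x²·y + 9·x²·y − 54·x·y + 36·x·y²    [distributive law]
= 88·x² − 240·x + 61·x·y + 270·y − 180·y² − 8·x³ − 23·x²·y + 36·x·y²    [combine like terms]

88·x² − 240·x + 61·x·y + 270·y − 180·y² − 8·x³ − 23·x²·y + 36·x·y²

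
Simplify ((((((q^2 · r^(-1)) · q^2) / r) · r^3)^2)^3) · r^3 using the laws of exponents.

((((((q^2 · r^(-1)) · q^2) / r) · r^3)^2)^3) · r^3
= (((((q^2 · r^(-1)) · q^2) / r) · r^3)^6) · r^3    [power of a power]
= (((((q^2 · r^(-1)) · q^2) / r)^6) · ((r^3)^6)) · r^3    [power of a product]
= (((((q^2 · r^(-1)) · q^2)^6) / (r^6)) · ((r^3)^6)) · r^3    [power of a quotient]
= (((((q^2 · r^(-1))^6) · ((q^2)^6)) / (r^6)) · ((r^3)^6)) · r^3    [power of a product]
= ((((((q^2)^6) · ((r^(-1))^6)) · ((q^2)^6)) / (r^6)) · ((r^3)^6)) · r^3    [power of a product]
= ((((q^12 · ((r^(-1))^6)) · ((q^2)^6)) / (r^6)) · ((r^3)^6)) · r^3    [power of a power]
= ((((q^12 · r^(-6)) · ((q^2)^6)) / (r^6)) · ((r^3)^6)) · r^3    [power of a power]
= ((((q^12 · r^(-6)) · q^12) / (r^6)) · ((r^3)^6)) · r^3    [power of a power]
= ((((q^12 · r^(-6)) · q^12) / r^6) · r^18) · r^3    [power of a power]
= q^24r^9    [quotient of powers; product of powers]

q^24r^9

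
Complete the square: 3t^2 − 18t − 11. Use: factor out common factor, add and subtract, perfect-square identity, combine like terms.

3(t − 3)^2 − 38

3t^2 − 18t − 11
= 3(t^2 − 6t) − 11    [factor out 3 from the t-terms]
= 3(t^2 − 6t + 9 − 9) − 11    [add and subtract 9 inside the bracket]
= 3(t − 3)^2 − 27 − 11    [perfect-square identity]
= 3(t − 3)^2 − 38    [combine constants]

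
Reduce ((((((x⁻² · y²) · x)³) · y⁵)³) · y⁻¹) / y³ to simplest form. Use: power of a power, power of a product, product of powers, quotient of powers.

x⁻⁹y²⁹

((((((x⁻² · y²) · x)³) · y⁵)³) · y⁻¹) / y³
= ((((((x⁻² · y²) · x)³)³) · ((y⁵)³)) · y⁻¹) / y³    [power of a product]
= (((((x⁻² · y²) · x)⁹) · ((y⁵)³)) · y⁻¹) / y³    [power of a power]
= (((((x⁻² · y²)⁹) · (x⁹)) · ((y⁵)³)) · y⁻¹) / y³    [power of a product]
= ((((((x⁻²)⁹) · ((y²)⁹)) · (x⁹)) · ((y⁵)³)) · y⁻¹) / y³    [power of a product]
= ((((x⁻¹⁸ · ((y²)⁹)) · (x⁹)) · ((y⁵)³)) · y⁻¹) / y³    [power of a power]
= ((((x⁻¹⁸ · y¹⁸) · (x⁹)) · ((y⁵)³)) · y⁻¹) / y³    [power of a power]
= ((((x⁻¹⁸ · y¹⁸) · x⁹) · y¹⁵) · y⁻¹) / y³    [power of a power]
= x⁻⁹y²⁹    [quotient of powers; product of powers]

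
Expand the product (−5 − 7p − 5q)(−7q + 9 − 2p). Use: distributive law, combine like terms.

(−5 − 7p − 5q)(−7q + 9 − 2p)
= 35q − 45 + 10p + 49pq − 63p + 14p^2 + 35q^2 − 45q + 10pq    [distributive law]
= −10q − 45 − 53p + 59pq + 14p^2 + 35q^2    [combine like terms]

−10q − 45 − 53p + 59pq + 14p^2 + 35q^2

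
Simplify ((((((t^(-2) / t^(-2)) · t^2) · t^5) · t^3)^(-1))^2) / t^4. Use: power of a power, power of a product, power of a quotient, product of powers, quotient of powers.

((((((t^(-2) / t^(-2)) · t^2) · t^5) · t^3)^(-1))^2) / t^4
= (((((t^(-2) / t^(-2)) · t^2) · t^5) · t^3)^(-2)) / t^4    [power of a power]
= (((((t^(-2) / t^(-2)) · t^2) · t^5)^(-2)) · ((t^3)^(-2))) / t^4    [power of a product]
= (((((t^(-2) / t^(-2)) · t^2)^(-2)) · ((t^5)^(-2))) · ((t^3)^(-2))) / t^4    [power of a product]
= (((((t^(-2) / t^(-2))^(-2)) · ((t^2)^(-2))) · ((t^5)^(-2))) · ((t^3)^(-2))) / t^4    [power of a product]
= ((((((t^(-2))^(-2)) / ((t^(-2))^(-2))) · ((t^2)^(-2))) · ((t^5)^(-2))) · ((t^3)^(-2))) / t^4    [power of a quotient]
= ((((t^4 / ((t^(-2))^(-2))) · ((t^2)^(-2))) · ((t^5)^(-2))) · ((t^3)^(-2))) / t^4    [power of a power]
= ((((t^4 / t^4) · ((t^2)^(-2))) · ((t^5)^(-2))) · ((t^3)^(-2))) / t^4    [power of a power]
= (((t^0 · ((t^2)^(-2))) · ((t^5)^(-2))) · ((t^3)^(-2))) / t^4    [quotient of powers]
= (((t^0 · t^(-4)) · ((t^5)^(-2))) · ((t^3)^(-2))) / t^4    [power of a power]
= ((t^(-4) · ((t^5)^(-2))) · ((t^3)^(-2))) / t^4    [product of powers]
= ((t^(-4) · t^(-10)) · ((t^3)^(-2))) / t^4    [power of a power]
= (t^(-14) · ((t^3)^(-2))) / t^4    [product of powers]
= (t^(-14) · t^(-6)) / t^4    [power of a power]
= t^(-20) / t^4    [product of powers]
= t^(-24)    [quotient of powers]

t^(-24)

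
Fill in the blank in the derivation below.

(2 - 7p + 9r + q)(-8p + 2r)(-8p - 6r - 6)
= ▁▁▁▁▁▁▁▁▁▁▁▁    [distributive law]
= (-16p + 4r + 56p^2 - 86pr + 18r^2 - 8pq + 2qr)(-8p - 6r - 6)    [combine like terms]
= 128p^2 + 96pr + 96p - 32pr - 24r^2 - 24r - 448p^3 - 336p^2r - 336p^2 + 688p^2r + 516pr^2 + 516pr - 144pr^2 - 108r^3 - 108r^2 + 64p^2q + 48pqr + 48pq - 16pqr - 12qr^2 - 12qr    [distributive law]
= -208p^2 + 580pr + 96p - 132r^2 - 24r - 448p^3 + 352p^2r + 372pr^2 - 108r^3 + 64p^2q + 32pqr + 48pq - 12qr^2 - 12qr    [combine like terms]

Applying distributive law to the line above:

(-16p + 4r + 56p^2 - 14pr - 72pr + 18r^2 - 8pq + 2qr)(-8p - 6r - 6)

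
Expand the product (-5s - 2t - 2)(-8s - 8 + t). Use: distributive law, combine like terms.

(-5s - 2t - 2)(-8s - 8 + t)
= 40s^2 + 40s - 5st + 16st + 16t - 2t^2 + 16s + 16 - 2t    [distributive law]
= 40s^2 + 56s + 11st + 14t - 2t^2 + 16    [combine like terms]

40s^2 + 56s + 11st + 14t - 2t^2 + 16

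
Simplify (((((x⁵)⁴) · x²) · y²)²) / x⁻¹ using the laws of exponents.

x⁴⁵·y⁴

(((((x⁵)⁴) · x²) · y²)²) / x⁻¹
= (((((x⁵)⁴) · x²)²) · ((y²)²)) / x⁻¹    [power of a product]
= (((((x⁵)⁴)²) · ((x²)²)) · ((y²)²)) / x⁻¹    [power of a product]
= ((((x⁵)⁸) · ((x²)²)) · ((y²)²)) / x⁻¹    [power of a power]
= ((x⁴⁰ · ((x²)²)) · ((y²)²)) / x⁻¹    [power of a power]
= ((x⁴⁰ · x⁴) · ((y²)²)) / x⁻¹    [power of a power]
= (x⁴⁴ · ((y²)²)) / x⁻¹    [product of powers]
= (x⁴⁴ · y⁴) / x⁻¹    [power of a power]
= x⁴⁵·y⁴    [quotient of powers]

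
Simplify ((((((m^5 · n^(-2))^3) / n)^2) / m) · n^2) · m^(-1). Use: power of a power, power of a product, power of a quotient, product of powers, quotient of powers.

((((((m^5 · n^(-2))^3) / n)^2) / m) · n^2) · m^(-1)
= ((((((m^5 · n^(-2))^3)^2) / (n^2)) / m) · n^2) · m^(-1)    [power of a quotient]
= (((((m^5 · n^(-2))^6) / (n^2)) / m) · n^2) · m^(-1)    [power of a power]
= ((((((m^5)^6) · ((n^(-2))^6)) / (n^2)) / m) · n^2) · m^(-1)    [power of a product]
= ((((m^30 · ((n^(-2))^6)) / (n^2)) / m) · n^2) · m^(-1)    [power of a power]
= ((((m^30 · n^(-12)) / (n^2)) / m) · n^2) · m^(-1)    [power of a power]
= m^28n^(-12)    [quotient of powers; product of powers]

m^28n^(-12)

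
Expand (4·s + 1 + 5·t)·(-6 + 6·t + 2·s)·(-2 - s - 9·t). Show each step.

50·s + 6·s^2 + 154·s·t - 106·s^2·t - 336·s·t^2 - 8·s^3 + 12 + 102·t + 156·t^2 - 270·t^3

(4·s + 1 + 5·t)·(-6 + 6·t + 2·s)·(-2 - s - 9·t)
= (-24·s + 24·s·t + 8·s^2 - 6 + 6·t + 2·s - 30·t + 30·t^2 + 10·s·t)·(-2 - s - 9·t)    [distributive law]
= (-22·s + 34·s·t + 8·s^2 - 6 - 24·t + 30·t^2)·(-2 - s - 9·t)    [combine like terms]
= 44·s + 22·s^2 + 198·s·t - 68·s·t - 34·s^2·t - 306·s·t^2 - 16·s^2 - 8·s^3 - 72·s^2·t + 12 + 6·s + 54·t + 48·t + 24·s·t + 216·t^2 - 60·t^2 - 30·s·t^2 - 270·t^3    [distributive law]
= 50·s + 6·s^2 + 154·s·t - 106·s^2·t - 336·s·t^2 - 8·s^3 + 12 + 102·t + 156·t^2 - 270·t^3    [combine like terms]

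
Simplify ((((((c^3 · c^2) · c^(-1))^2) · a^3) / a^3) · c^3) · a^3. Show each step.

a^3·c^11

((((((c^3 · c^2) · c^(-1))^2) · a^3) / a^3) · c^3) · a^3
= ((((((c^3 · c^2)^2) · ((c^(-1))^2)) · a^3) / a^3) · c^3) · a^3    [power of a product]
= (((((((c^3)^2) · ((c^2)^2)) · ((c^(-1))^2)) · a^3) / a^3) · c^3) · a^3    [power of a product]
= (((((c^6 · ((c^2)^2)) · ((c^(-1))^2)) · a^3) / a^3) · c^3) · a^3    [power of a power]
= (((((c^6 · c^4) · ((c^(-1))^2)) · a^3) / a^3) · c^3) · a^3    [power of a power]
= ((((c^10 · ((c^(-1))^2)) · a^3) / a^3) · c^3) · a^3    [product of powers]
= ((((c^10 · c^(-2)) · a^3) / a^3) · c^3) · a^3    [power of a power]
= (((c^8 · a^3) / a^3) · c^3) · a^3    [product of powers]
= a^3·c^11    [quotient of powers; product of powers]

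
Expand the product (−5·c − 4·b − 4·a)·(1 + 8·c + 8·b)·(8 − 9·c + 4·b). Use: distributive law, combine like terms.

(−5·c − 4·b − 4·a)·(1 + 8·c + 8·b)·(8 − 9·c + 4·b)
= (−5·c − 40·c^2 − 40·b·c − 4·b − 32·b·c − 32·b^2 − 4·a − 32·a·c − 32·a·b)·(8 − 9·c + 4·b)    [distributive law]
= (−5·c − 40·c^2 − 72·b·c − 4·b − 32·b^2 − 4·a − 32·a·c − 32·a·b)·(8 − 9·c + 4·b)    [combine like terms]
= −40·c + 45·c^2 − 20·b·c − 320·c^2 + 360·c^3 − 160·b·c^2 − 576·b·c + 648·b·c^2 − 288·b^2·c − 32·b + 36·b·c − 16·b^2 − 256·b^2 + 288·b^2·c − 128·b^3 − 32·a + 36·a·c − 16·a·b − 256·a·c + 288·a·c^2 − 128·a·b·c − 256·a·b + 288·a·b·c − 128·a·b^2    [distributive law]
= −40·c − 275·c^2 − 560·b·c + 360·c^3 + 488·b·c^2 − 32·b − 272·b^2 − 128·b^3 − 32·a − 220·a·c − 272·a·b + 288·a·c^2 + 160·a·b·c − 128·a·b^2    [combine like terms]

−40·c − 275·c^2 − 560·b·c + 360·c^3 + 488·b·c^2 − 32·b − 272·b^2 − 128·b^3 − 32·a − 220·a·c − 272·a·b + 288·a·c^2 + 160·a·b·c − 128·a·b^2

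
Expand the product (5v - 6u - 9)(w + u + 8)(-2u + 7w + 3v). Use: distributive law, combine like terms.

7uvw + 35vw^2 + 15v^2w - 28u^2v + 15uv^2 - 251uv + 253vw + 120v^2 - 30u^2w - 42uw^2 + 12u^3 + 114u^2 - 381uw - 63w^2 + 144u - 504w - 216v

(5v - 6u - 9)(w + u + 8)(-2u + 7w + 3v)
= (5vw + 5uv + 40v - 6uw - 6u^2 - 48u - 9w - 9u - 72)(-2u + 7w + 3v)    [distributive law]
= (5vw + 5uv + 40v - 6uw - 6u^2 - 57u - 9w - 72)(-2u + 7w + 3v)    [combine like terms]
= -10uvw + 35vw^2 + 15v^2w - 10u^2v + 35uvw + 15uv^2 - 80uv + 280vw + 120v^2 + 12u^2w - 42uw^2 - 18uvw + 12u^3 - 42u^2w - 18u^2v + 114u^2 - 399uw - 171uv + 18uw - 63w^2 - 27vw + 144u - 504w - 216v    [distributive law]
= 7uvw + 35vw^2 + 15v^2w - 28u^2v + 15uv^2 - 251uv + 253vw + 120v^2 - 30u^2w - 42uw^2 + 12u^3 + 114u^2 - 381uw - 63w^2 + 144u - 504w - 216v    [combine like terms]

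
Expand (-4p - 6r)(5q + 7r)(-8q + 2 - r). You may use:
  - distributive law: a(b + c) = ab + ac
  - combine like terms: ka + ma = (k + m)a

160pq^2 - 40pq + 244pqr - 56pr + 28pr^2 + 240q^2r - 60qr + 366qr^2 - 84r^2 + 42r^3

(-4p - 6r)(5q + 7r)(-8q + 2 - r)
= (-20pq - 28pr - 30qr - 42r^2)(-8q + 2 - r)    [distributive law]
= 160pq^2 - 40pq + 20pqr + 224pqr - 56pr + 28pr^2 + 240q^2r - 60qr + 30qr^2 + 336qr^2 - 84r^2 + 42r^3    [distributive law]
= 160pq^2 - 40pq + 244pqr - 56pr + 28pr^2 + 240q^2r - 60qr + 366qr^2 - 84r^2 + 42r^3    [combine like terms]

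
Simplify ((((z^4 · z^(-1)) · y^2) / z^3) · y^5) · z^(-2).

((((z^4 · z^(-1)) · y^2) / z^3) · y^5) · z^(-2)
= (((z^3 · y^2) / z^3) · y^5) · z^(-2)    [product of powers]
= y^7·z^(-2)    [quotient of powers; product of powers]

y^7·z^(-2)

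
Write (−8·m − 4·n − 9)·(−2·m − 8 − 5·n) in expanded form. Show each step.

16·m^2 + 82·m + 48·m·n + 77·n + 20·n^2 + 72

(−8·m − 4·n − 9)·(−2·m − 8 − 5·n)
= 16·m^2 + 64·m + 40·m·n + 8·m·n + 32·n + 20·n^2 + 18·m + 72 + 45·n    [distributive law]
= 16·m^2 + 82·m + 48·m·n + 77·n + 20·n^2 + 72    [combine like terms]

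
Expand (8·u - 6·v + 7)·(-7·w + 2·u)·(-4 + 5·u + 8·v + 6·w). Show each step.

(8·u - 6·v + 7)·(-7·w + 2·u)·(-4 + 5·u + 8·v + 6·w)
= (-56·u·w + 16·u^2 + 42·v·w - 12·u·v - 49·w + 14·u)·(-4 + 5·u + 8·v + 6·w)    [distributive law]
= 224·u·w - 280·u^2·w - 448·u·v·w - 336·u·w^2 - 64·u^2 + 80·u^3 + 128·u^2·v + 96·u^2·w - 168·v·w + 210·u·v·w + 336·v^2·w + 252·v·w^2 + 48·u·v - 60·u^2·v - 96·u·v^2 - 72·u·v·w + 196·w - 245·u·w - 392·v·w - 294·w^2 - 56·u + 70·u^2 + 112·u·v + 84·u·w    [distributive law]
= 63·u·w - 184·u^2·w - 310·u·v·w - 336·u·w^2 + 6·u^2 + 80·u^3 + 68·u^2·v - 560·v·w + 336·v^2·w + 252·v·w^2 + 160·u·v - 96·u·v^2 + 196·w - 294·w^2 - 56·u    [combine like terms]

63·u·w - 184·u^2·w - 310·u·v·w - 336·u·w^2 + 6·u^2 + 80·u^3 + 68·u^2·v - 560·v·w + 336·v^2·w + 252·v·w^2 + 160·u·v - 96·u·v^2 + 196·w - 294·w^2 - 56·u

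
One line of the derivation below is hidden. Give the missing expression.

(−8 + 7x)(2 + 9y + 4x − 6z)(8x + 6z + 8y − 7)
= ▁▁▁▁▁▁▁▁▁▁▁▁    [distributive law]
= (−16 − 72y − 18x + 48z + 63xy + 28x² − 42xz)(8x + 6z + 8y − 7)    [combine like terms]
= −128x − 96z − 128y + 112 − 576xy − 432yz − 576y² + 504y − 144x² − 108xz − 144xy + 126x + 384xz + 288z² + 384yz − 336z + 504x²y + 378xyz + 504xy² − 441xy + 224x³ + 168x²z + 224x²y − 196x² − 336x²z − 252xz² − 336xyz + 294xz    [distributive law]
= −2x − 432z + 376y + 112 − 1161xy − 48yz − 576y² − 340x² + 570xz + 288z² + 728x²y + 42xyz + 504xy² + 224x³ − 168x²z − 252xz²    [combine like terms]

Applying distributive law to the line above:

(−16 − 72y − 32x + 48z + 14x + 63xy + 28x² − 42xz)(8x + 6z + 8y − 7)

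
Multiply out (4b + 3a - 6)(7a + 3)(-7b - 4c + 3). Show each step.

-196ab^2 - 112abc + 315ab - 84b^2 - 48bc + 162b - 147a^2b - 84a^2c + 63a^2 + 132ac - 99a + 72c - 54

(4b + 3a - 6)(7a + 3)(-7b - 4c + 3)
= (28ab + 12b + 21a^2 + 9a - 42a - 18)(-7b - 4c + 3)    [distributive law]
= (28ab + 12b + 21a^2 - 33a - 18)(-7b - 4c + 3)    [combine like terms]
= -196ab^2 - 112abc + 84ab - 84b^2 - 48bc + 36b - 147a^2b - 84a^2c + 63a^2 + 231ab + 132ac - 99a + 126b + 72c - 54    [distributive law]
= -196ab^2 - 112abc + 315ab - 84b^2 - 48bc + 162b - 147a^2b - 84a^2c + 63a^2 + 132ac - 99a + 72c - 54    [combine like terms]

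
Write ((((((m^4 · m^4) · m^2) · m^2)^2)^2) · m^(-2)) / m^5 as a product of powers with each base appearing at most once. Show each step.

m^41

((((((m^4 · m^4) · m^2) · m^2)^2)^2) · m^(-2)) / m^5
= (((((m^4 · m^4) · m^2) · m^2)^4) · m^(-2)) / m^5    [power of a power]
= (((((m^4 · m^4) · m^2)^4) · ((m^2)^4)) · m^(-2)) / m^5    [power of a product]
= (((((m^4 · m^4)^4) · ((m^2)^4)) · ((m^2)^4)) · m^(-2)) / m^5    [power of a product]
= ((((((m^4)^4) · ((m^4)^4)) · ((m^2)^4)) · ((m^2)^4)) · m^(-2)) / m^5    [power of a product]
= ((((m^16 · ((m^4)^4)) · ((m^2)^4)) · ((m^2)^4)) · m^(-2)) / m^5    [power of a power]
= ((((m^16 · m^16) · ((m^2)^4)) · ((m^2)^4)) · m^(-2)) / m^5    [power of a power]
= (((m^32 · ((m^2)^4)) · ((m^2)^4)) · m^(-2)) / m^5    [product of powers]
= (((m^32 · m^8) · ((m^2)^4)) · m^(-2)) / m^5    [power of a power]
= ((m^40 · ((m^2)^4)) · m^(-2)) / m^5    [product of powers]
= ((m^40 · m^8) · m^(-2)) / m^5    [power of a power]
= (m^48 · m^(-2)) / m^5    [product of powers]
= m^46 / m^5    [product of powers]
= m^41    [quotient of powers]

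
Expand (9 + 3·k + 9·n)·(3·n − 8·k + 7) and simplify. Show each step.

90·n − 51·k + 63 − 63·k·n − 24·k^2 + 27·n^2

(9 + 3·k + 9·n)·(3·n − 8·k + 7)
= 27·n − 72·k + 63 + 9·k·n − 24·k^2 + 21·k + 27·n^2 − 72·k·n + 63·n    [distributive law]
= 90·n − 51·k + 63 − 63·k·n − 24·k^2 + 27·n^2    [combine like terms]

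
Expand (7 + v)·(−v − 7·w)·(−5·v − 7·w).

(7 + v)·(−v − 7·w)·(−5·v − 7·w)
= (−7·v − 49·w − v^2 − 7·v·w)·(−5·v − 7·w)    [distributive law]
= 35·v^2 + 49·v·w + 245·v·w + 343·w^2 + 5·v^3 + 7·v^2·w + 35·v^2·w + 49·v·w^2    [distributive law]
= 35·v^2 + 294·v·w + 343·w^2 + 5·v^3 + 42·v^2·w + 49·v·w^2    [combine like terms]

35·v^2 + 294·v·w + 343·w^2 + 5·v^3 + 42·v^2·w + 49·v·w^2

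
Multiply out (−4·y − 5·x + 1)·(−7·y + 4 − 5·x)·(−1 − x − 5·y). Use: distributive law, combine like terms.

(−4·y − 5·x + 1)·(−7·y + 4 − 5·x)·(−1 − x − 5·y)
= (28·y² − 16·y + 20·x·y + 35·x·y − 20·x + 25·x² − 7·y + 4 − 5·x)·(−1 − x − 5·y)    [distributive law]
= (28·y² − 23·y + 55·x·y − 25·x + 25·x² + 4)·(−1 − x − 5·y)    [combine like terms]
= −28·y² − 28·x·y² − 140·y³ + 23·y + 23·x·y + 115·y² − 55·x·y − 55·x²·y − 275·x·y² + 25·x + 25·x² + 125·x·y − 25·x² − 25·x³ − 125·x²·y − 4 − 4·x − 20·y    [distributive law]
= 87·y² − 303·x·y² − 140·y³ + 3·y + 93·x·y − 180·x²·y + 21·x − 25·x³ − 4    [combine like terms]

87·y² − 303·x·y² − 140·y³ + 3·y + 93·x·y − 180·x²·y + 21·x − 25·x³ − 4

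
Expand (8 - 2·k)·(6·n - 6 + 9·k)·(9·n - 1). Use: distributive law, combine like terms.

(8 - 2·k)·(6·n - 6 + 9·k)·(9·n - 1)
= (48·n - 48 + 72·k - 12·k·n + 12·k - 18·k²)·(9·n - 1)    [distributive law]
= (48·n - 48 + 84·k - 12·k·n - 18·k²)·(9·n - 1)    [combine like terms]
= 432·n² - 48·n - 432·n + 48 + 756·k·n - 84·k - 108·k·n² + 12·k·n - 162·k²·n + 18·k²    [distributive law]
= 432·n² - 480·n + 48 + 768·k·n - 84·k - 108·k·n² - 162·k²·n + 18·k²    [combine like terms]

432·n² - 480·n + 48 + 768·k·n - 84·k - 108·k·n² - 162·k²·n + 18·k²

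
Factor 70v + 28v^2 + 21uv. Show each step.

70v + 28v^2 + 21uv
= 7(10v + 4v^2 + 3uv)    [factor out 7]
= 7v(10 + 4v + 3u)    [factor out v]

7v(10 + 4v + 3u)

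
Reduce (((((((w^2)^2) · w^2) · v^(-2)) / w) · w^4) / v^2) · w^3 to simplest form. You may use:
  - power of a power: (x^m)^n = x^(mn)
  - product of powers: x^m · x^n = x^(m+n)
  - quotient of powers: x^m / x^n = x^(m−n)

(((((((w^2)^2) · w^2) · v^(-2)) / w) · w^4) / v^2) · w^3
= (((((w^4 · w^2) · v^(-2)) / w) · w^4) / v^2) · w^3    [power of a power]
= ((((w^6 · v^(-2)) / w) · w^4) / v^2) · w^3    [product of powers]
= v^(-4)w^12    [quotient of powers; product of powers]

v^(-4)w^12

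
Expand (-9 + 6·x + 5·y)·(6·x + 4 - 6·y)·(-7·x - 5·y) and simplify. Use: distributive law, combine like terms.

210·x^2 - 368·x·y + 252·x + 180·y - 370·y^2 - 252·x^3 - 138·x^2·y + 240·x·y^2 + 150·y^3

(-9 + 6·x + 5·y)·(6·x + 4 - 6·y)·(-7·x - 5·y)
= (-54·x - 36 + 54·y + 36·x^2 + 24·x - 36·x·y + 30·x·y + 20·y - 30·y^2)·(-7·x - 5·y)    [distributive law]
= (-30·x - 36 + 74·y + 36·x^2 - 6·x·y - 30·y^2)·(-7·x - 5·y)    [combine like terms]
= 210·x^2 + 150·x·y + 252·x + 180·y - 518·x·y - 370·y^2 - 252·x^3 - 180·x^2·y + 42·x^2·y + 30·x·y^2 + 210·x·y^2 + 150·y^3    [distributive law]
= 210·x^2 - 368·x·y + 252·x + 180·y - 370·y^2 - 252·x^3 - 138·x^2·y + 240·x·y^2 + 150·y^3    [combine like terms]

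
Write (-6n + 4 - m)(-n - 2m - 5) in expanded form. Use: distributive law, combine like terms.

(-6n + 4 - m)(-n - 2m - 5)
= 6n² + 12mn + 30n - 4n - 8m - 20 + mn + 2m² + 5m    [distributive law]
= 6n² + 13mn + 26n - 3m - 20 + 2m²    [combine like terms]

6n² + 13mn + 26n - 3m - 20 + 2m²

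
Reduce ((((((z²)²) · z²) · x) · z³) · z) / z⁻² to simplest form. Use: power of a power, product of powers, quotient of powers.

((((((z²)²) · z²) · x) · z³) · z) / z⁻²
= ((((z⁴ · z²) · x) · z³) · z) / z⁻²    [power of a power]
= (((z⁶ · x) · z³) · z) / z⁻²    [product of powers]
= x·z¹²    [quotient of powers; product of powers]

x·z¹²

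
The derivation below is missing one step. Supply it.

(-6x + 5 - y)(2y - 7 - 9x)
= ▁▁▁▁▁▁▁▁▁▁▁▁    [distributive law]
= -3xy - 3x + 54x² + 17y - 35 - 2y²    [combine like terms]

Applying distributive law to the line above:

-12xy + 42x + 54x² + 10y - 35 - 45x - 2y² + 7y + 9xy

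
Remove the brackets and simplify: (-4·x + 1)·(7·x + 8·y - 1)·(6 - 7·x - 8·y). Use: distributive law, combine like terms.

-245·x^2 + 196·x^3 + 448·x^2·y - 336·x·y + 256·x·y^2 + 73·x + 56·y - 64·y^2 - 6

(-4·x + 1)·(7·x + 8·y - 1)·(6 - 7·x - 8·y)
= (-28·x^2 - 32·x·y + 4·x + 7·x + 8·y - 1)·(6 - 7·x - 8·y)    [distributive law]
= (-28·x^2 - 32·x·y + 11·x + 8·y - 1)·(6 - 7·x - 8·y)    [combine like terms]
= -168·x^2 + 196·x^3 + 224·x^2·y - 192·x·y + 224·x^2·y + 256·x·y^2 + 66·x - 77·x^2 - 88·x·y + 48·y - 56·x·y - 64·y^2 - 6 + 7·x + 8·y    [distributive law]
= -245·x^2 + 196·x^3 + 448·x^2·y - 336·x·y + 256·x·y^2 + 73·x + 56·y - 64·y^2 - 6    [combine like terms]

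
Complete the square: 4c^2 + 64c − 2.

4(c + 8)^2 − 258

4c^2 + 64c − 2
= 4(c^2 + 16c) − 2    [factor out 4 from the c-terms]
= 4(c^2 + 16c + 64 − 64) − 2    [add and subtract 64 inside the bracket]
= 4(c + 8)^2 − 256 − 2    [perfect-square identity]
= 4(c + 8)^2 − 258    [combine constants]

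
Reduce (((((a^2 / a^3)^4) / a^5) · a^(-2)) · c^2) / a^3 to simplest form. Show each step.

(((((a^2 / a^3)^4) / a^5) · a^(-2)) · c^2) / a^3
= ((((((a^2)^4) / ((a^3)^4)) / a^5) · a^(-2)) · c^2) / a^3    [power of a quotient]
= ((((a^8 / ((a^3)^4)) / a^5) · a^(-2)) · c^2) / a^3    [power of a power]
= ((((a^8 / a^12) / a^5) · a^(-2)) · c^2) / a^3    [power of a power]
= (((a^(-4) / a^5) · a^(-2)) · c^2) / a^3    [quotient of powers]
= ((a^(-9) · a^(-2)) · c^2) / a^3    [quotient of powers]
= (a^(-11) · c^2) / a^3    [product of powers]
= a^(-14)·c^2    [quotient of powers]

a^(-14)·c^2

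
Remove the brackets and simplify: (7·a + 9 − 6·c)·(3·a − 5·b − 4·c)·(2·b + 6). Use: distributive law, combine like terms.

(7·a + 9 − 6·c)·(3·a − 5·b − 4·c)·(2·b + 6)
= (21·a^2 − 35·a·b − 28·a·c + 27·a − 45·b − 36·c − 18·a·c + 30·b·c + 24·c^2)·(2·b + 6)    [distributive law]
= (21·a^2 − 35·a·b − 46·a·c + 27·a − 45·b − 36·c + 30·b·c + 24·c^2)·(2·b + 6)    [combine like terms]
= 42·a^2·b + 126·a^2 − 70·a·b^2 − 210·a·b − 92·a·b·c − 276·a·c + 54·a·b + 162·a − 90·b^2 − 270·b − 72·b·c − 216·c + 60·b^2·c + 180·b·c + 48·b·c^2 + 144·c^2    [distributive law]
= 42·a^2·b + 126·a^2 − 70·a·b^2 − 156·a·b − 92·a·b·c − 276·a·c + 162·a − 90·b^2 − 270·b + 108·b·c − 216·c + 60·b^2·c + 48·b·c^2 + 144·c^2    [combine like terms]

42·a^2·b + 126·a^2 − 70·a·b^2 − 156·a·b − 92·a·b·c − 276·a·c + 162·a − 90·b^2 − 270·b + 108·b·c − 216·c + 60·b^2·c + 48·b·c^2 + 144·c^2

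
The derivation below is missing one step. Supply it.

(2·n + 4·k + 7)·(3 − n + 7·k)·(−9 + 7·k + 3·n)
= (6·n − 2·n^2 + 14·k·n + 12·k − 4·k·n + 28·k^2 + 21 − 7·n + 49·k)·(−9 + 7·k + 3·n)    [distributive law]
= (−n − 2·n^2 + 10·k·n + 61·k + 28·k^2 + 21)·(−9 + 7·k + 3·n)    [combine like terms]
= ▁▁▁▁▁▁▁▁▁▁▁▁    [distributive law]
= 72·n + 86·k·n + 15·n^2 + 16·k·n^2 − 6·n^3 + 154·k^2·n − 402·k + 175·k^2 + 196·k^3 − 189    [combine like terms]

Applying distributive law to the line above:

9·n − 7·k·n − 3·n^2 + 18·n^2 − 14·k·n^2 − 6·n^3 − 90·k·n + 70·k^2·n + 30·k·n^2 − 549·k + 427·k^2 + 183·k·n − 252·k^2 + 196·k^3 + 84·k^2·n − 189 + 147·k + 63·n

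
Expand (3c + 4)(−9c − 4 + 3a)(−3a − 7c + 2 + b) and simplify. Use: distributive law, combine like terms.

(3c + 4)(−9c − 4 + 3a)(−3a − 7c + 2 + b)
= (−27c^2 − 12c + 9ac − 36c − 16 + 12a)(−3a − 7c + 2 + b)    [distributive law]
= (−27c^2 − 48c + 9ac − 16 + 12a)(−3a − 7c + 2 + b)    [combine like terms]
= 81ac^2 + 189c^3 − 54c^2 − 27bc^2 + 144ac + 336c^2 − 96c − 48bc − 27a^2c − 63ac^2 + 18ac + 9abc + 48a + 112c − 32 − 16b − 36a^2 − 84ac + 24a + 12ab    [distributive law]
= 18ac^2 + 189c^3 + 282c^2 − 27bc^2 + 78ac + 16c − 48bc − 27a^2c + 9abc + 72a − 32 − 16b − 36a^2 + 12ab    [combine like terms]

18ac^2 + 189c^3 + 282c^2 − 27bc^2 + 78ac + 16c − 48bc − 27a^2c + 9abc + 72a − 32 − 16b − 36a^2 + 12ab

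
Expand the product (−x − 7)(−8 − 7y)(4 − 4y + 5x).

312x + 241xy + 40x^2 − 28xy^2 + 35x^2y + 224 − 28y − 196y^2

(−x − 7)(−8 − 7y)(4 − 4y + 5x)
= (8x + 7xy + 56 + 49y)(4 − 4y + 5x)    [distributive law]
= 32x − 32xy + 40x^2 + 28xy − 28xy^2 + 35x^2y + 224 − 224y + 280x + 196y − 196y^2 + 245xy    [distributive law]
= 312x + 241xy + 40x^2 − 28xy^2 + 35x^2y + 224 − 28y − 196y^2    [combine like terms]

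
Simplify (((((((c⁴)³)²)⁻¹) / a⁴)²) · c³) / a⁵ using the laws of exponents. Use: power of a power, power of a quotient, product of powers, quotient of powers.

a⁻¹³c⁻⁴⁵

(((((((c⁴)³)²)⁻¹) / a⁴)²) · c³) / a⁵
= (((((((c⁴)³)²)⁻¹)²) / ((a⁴)²)) · c³) / a⁵    [power of a quotient]
= ((((((c⁴)³)²)⁻²) / ((a⁴)²)) · c³) / a⁵    [power of a power]
= (((((c⁴)³)⁻⁴) / ((a⁴)²)) · c³) / a⁵    [power of a power]
= ((((c⁴)⁻¹²) / ((a⁴)²)) · c³) / a⁵    [power of a power]
= ((c⁻⁴⁸ / ((a⁴)²)) · c³) / a⁵    [power of a power]
= ((c⁻⁴⁸ / a⁸) · c³) / a⁵    [power of a power]
= a⁻¹³c⁻⁴⁵    [quotient of powers; product of powers]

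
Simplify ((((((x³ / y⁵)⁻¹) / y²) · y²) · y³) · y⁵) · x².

x⁻¹y¹³

((((((x³ / y⁵)⁻¹) / y²) · y²) · y³) · y⁵) · x²
= (((((((x³)⁻¹) / ((y⁵)⁻¹)) / y²) · y²) · y³) · y⁵) · x²    [power of a quotient]
= (((((x⁻³ / ((y⁵)⁻¹)) / y²) · y²) · y³) · y⁵) · x²    [power of a power]
= (((((x⁻³ / y⁻⁵) / y²) · y²) · y³) · y⁵) · x²    [power of a power]
= x⁻¹y¹³    [quotient of powers; product of powers]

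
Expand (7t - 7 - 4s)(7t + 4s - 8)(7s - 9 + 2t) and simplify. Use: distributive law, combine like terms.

343st^2 - 651t^2 + 98t^3 - 727st + 1057t + 172s^2 + 356s - 504 - 112s^3 - 32s^2t

(7t - 7 - 4s)(7t + 4s - 8)(7s - 9 + 2t)
= (49t^2 + 28st - 56t - 49t - 28s + 56 - 28st - 16s^2 + 32s)(7s - 9 + 2t)    [distributive law]
= (49t^2 - 105t + 4s + 56 - 16s^2)(7s - 9 + 2t)    [combine like terms]
= 343st^2 - 441t^2 + 98t^3 - 735st + 945t - 210t^2 + 28s^2 - 36s + 8st + 392s - 504 + 112t - 112s^3 + 144s^2 - 32s^2t    [distributive law]
= 343st^2 - 651t^2 + 98t^3 - 727st + 1057t + 172s^2 + 356s - 504 - 112s^3 - 32s^2t    [combine like terms]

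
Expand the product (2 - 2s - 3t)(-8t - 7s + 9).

-43t - 32s + 18 + 37st + 14s² + 24t²

(2 - 2s - 3t)(-8t - 7s + 9)
= -16t - 14s + 18 + 16st + 14s² - 18s + 24t² + 21st - 27t    [distributive law]
= -43t - 32s + 18 + 37st + 14s² + 24t²    [combine like terms]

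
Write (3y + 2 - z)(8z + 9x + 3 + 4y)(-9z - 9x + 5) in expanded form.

-180yz^2 - 423xyz - 53yz - 243x^2y - 18xy + 85y - 108y^2z - 108xy^2 + 60y^2 - 157z^2 - 324xz + 11z - 162x^2 + 36x + 30 + 72z^3 + 153xz^2 + 81x^2z

(3y + 2 - z)(8z + 9x + 3 + 4y)(-9z - 9x + 5)
= (24yz + 27xy + 9y + 12y^2 + 16z + 18x + 6 + 8y - 8z^2 - 9xz - 3z - 4yz)(-9z - 9x + 5)    [distributive law]
= (20yz + 27xy + 17y + 12y^2 + 13z + 18x + 6 - 8z^2 - 9xz)(-9z - 9x + 5)    [combine like terms]
= -180yz^2 - 180xyz + 100yz - 243xyz - 243x^2y + 135xy - 153yz - 153xy + 85y - 108y^2z - 108xy^2 + 60y^2 - 117z^2 - 117xz + 65z - 162xz - 162x^2 + 90x - 54z - 54x + 30 + 72z^3 + 72xz^2 - 40z^2 + 81xz^2 + 81x^2z - 45xz    [distributive law]
= -180yz^2 - 423xyz - 53yz - 243x^2y - 18xy + 85y - 108y^2z - 108xy^2 + 60y^2 - 157z^2 - 324xz + 11z - 162x^2 + 36x + 30 + 72z^3 + 153xz^2 + 81x^2z    [combine like terms]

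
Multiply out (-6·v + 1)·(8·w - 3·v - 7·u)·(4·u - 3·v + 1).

(-6·v + 1)·(8·w - 3·v - 7·u)·(4·u - 3·v + 1)
= (-48·v·w + 18·v^2 + 42·u·v + 8·w - 3·v - 7·u)·(4·u - 3·v + 1)    [distributive law]
= -192·u·v·w + 144·v^2·w - 48·v·w + 72·u·v^2 - 54·v^3 + 18·v^2 + 168·u^2·v - 126·u·v^2 + 42·u·v + 32·u·w - 24·v·w + 8·w - 12·u·v + 9·v^2 - 3·v - 28·u^2 + 21·u·v - 7·u    [distributive law]
= -192·u·v·w + 144·v^2·w - 72·v·w - 54·u·v^2 - 54·v^3 + 27·v^2 + 168·u^2·v + 51·u·v + 32·u·w + 8·w - 3·v - 28·u^2 - 7·u    [combine like terms]

-192·u·v·w + 144·v^2·w - 72·v·w - 54·u·v^2 - 54·v^3 + 27·v^2 + 168·u^2·v + 51·u·v + 32·u·w + 8·w - 3·v - 28·u^2 - 7·u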